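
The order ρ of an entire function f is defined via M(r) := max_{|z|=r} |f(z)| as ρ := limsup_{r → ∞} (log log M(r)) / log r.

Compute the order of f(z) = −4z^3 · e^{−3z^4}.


M(r) = max_{|z|=r} |-4|·|z|^3·|e^{−3z^4}| = 4·r^3 · e^{3r^4} (the factors attain their maxima compatibly on |z|=r). Then log M(r) = log 4 + 3·log r + 3r^4, dominated by the last term, so log log M(r) ~ 4·log r. The polynomial factor -4z^3 contributes only a log r term and does not affect the order. ρ = 4.
Therefore ρ = 4.

Order ρ = 4.


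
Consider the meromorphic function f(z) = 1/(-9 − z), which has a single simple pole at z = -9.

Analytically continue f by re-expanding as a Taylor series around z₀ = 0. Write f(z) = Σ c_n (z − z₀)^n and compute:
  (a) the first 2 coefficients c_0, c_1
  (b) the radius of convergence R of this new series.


Let w = z − z₀, so z = z₀ + w.
Then -9 − z = -9 − (z₀ + w) = (-9 − z₀) − w = -9 − w.
f(z) = 1/(-9 − w) = (1/(-9)) · 1/(1 − w/(-9)) = Σ_{n≥0} w^n / (-9)^(n+1).
So c_n = 1/(-9)^(n+1):
  c_0 = 1/(-9)^1 = -1/9.
  c_1 = 1/(-9)^2 = 1/81.
The series is valid for |w/d| < 1, i.e. |z − z₀| < |d|.
Radius of convergence: R = |-9 − z₀| = |-9| = 9 (distance from z₀ to the singularity z = -9).

c_0 = -1/9, c_1 = 1/81; R = 9.


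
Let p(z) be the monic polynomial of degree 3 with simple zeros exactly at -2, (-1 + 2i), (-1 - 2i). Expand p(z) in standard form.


The polynomial is p(z) = ∏_{α ∈ S} (z − α), where S = {-2, (-1 + 2i), (-1 - 2i)}.
Expanding the product yields: p(z) = z^3 + 4·z^2 + 9·z + 10.
Note conjugate pairs combine to real quadratics: (z − (-1+2i))(z − (-1−2i)) = z² + 2z + 5.
The resulting polynomial has degree 3 and real coefficients as required.

p(z) = z^3 + 4·z^2 + 9·z + 10.


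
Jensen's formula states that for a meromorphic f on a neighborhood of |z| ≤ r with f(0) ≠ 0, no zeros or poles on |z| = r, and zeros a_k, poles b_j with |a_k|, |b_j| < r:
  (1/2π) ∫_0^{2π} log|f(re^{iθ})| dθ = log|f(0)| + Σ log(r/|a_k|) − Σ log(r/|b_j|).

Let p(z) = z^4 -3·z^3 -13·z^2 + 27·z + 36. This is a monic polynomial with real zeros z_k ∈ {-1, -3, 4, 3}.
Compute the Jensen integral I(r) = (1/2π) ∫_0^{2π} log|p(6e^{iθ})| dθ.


Zeros: -3, -1, 3, 4; r = 6.
Inside |z| < r: -3, -1, 3, 4. Outside (|z| ≥ r): ∅.
p(0) = 36, so log|p(0)| = log(36) = 3.5835.
Apply Jensen: I(r) = log|p(0)| + Σ_k log(r/|z_k|), summed over zeros inside |z| < r.
  log(r/|z_k|) for z_k = -1: log(6/1) = 1.7918
  log(r/|z_k|) for z_k = -3: log(6/3) = 0.6931
  log(r/|z_k|) for z_k = 4: log(6/4) = 0.4055
  log(r/|z_k|) for z_k = 3: log(6/3) = 0.6931
Sum over inside zeros: 3.5835.
I(r) = log|p(0)| + (inside sum) = 3.5835 + 3.5835 = 7.1670.
Closed form (all zeros inside, monic): I(r) = n·log(r) = 4·log(6) = 7.1670. ✓

I(r) ≈ 7.1670.


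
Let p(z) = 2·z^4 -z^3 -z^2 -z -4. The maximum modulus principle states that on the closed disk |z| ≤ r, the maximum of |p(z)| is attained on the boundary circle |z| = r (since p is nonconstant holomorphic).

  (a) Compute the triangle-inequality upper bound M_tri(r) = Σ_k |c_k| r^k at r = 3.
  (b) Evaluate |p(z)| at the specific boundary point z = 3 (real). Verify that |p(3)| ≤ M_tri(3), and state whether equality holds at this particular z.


Coefficients: c_0 = -4, c_1 = -1, c_2 = -1, c_3 = -1, c_4 = 2. Radius r = 3.
Part (a). Triangle bound: M_tri(r) = Σ_k |c_k| r^k
  = |-4|·3^0 + |-1|·3^1 + |-1|·3^2 + |-1|·3^3 + |2|·3^4
  = 4 + 3 + 9 + 27 + 162 = 205.
This bounds M(r) := max_{|z|=r} |p(z)| from above; equality holds iff all terms c_k z^k can be made to align in phase at a single z on |z|=r.
Part (b). At z = 3 (real, on the circle |z| = r):
  p(3) = (-4)·3^0 + (-1)·3^1 + (-1)·3^2 + (-1)·3^3 + (2)·3^4 = 119.
  |p(3)| = 119.
Check: |p(3)| = 119 ≤ 205 = M_tri(3). ✓ Equality does not hold at z = 3 (the coefficients have mixed signs, so the terms do not all align in phase there).

M_tri(3) = 205; |p(3)| = 119; equality at z=3: no.


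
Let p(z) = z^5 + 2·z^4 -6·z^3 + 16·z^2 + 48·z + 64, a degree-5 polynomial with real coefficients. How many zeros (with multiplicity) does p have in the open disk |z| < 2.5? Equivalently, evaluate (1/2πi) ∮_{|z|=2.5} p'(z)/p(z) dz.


The zeros of p are: (2 + 2i), (2 - 2i), -4, (-1 + 1i), (-1 - 1i).
Their magnitudes are: 2.828, 2.828, 4, 1.414, 1.414.
Zeros with |z| < R = 2.5: (-1 + 1i), (-1 - 1i).
Count = 2.
By the argument principle, (1/2πi) ∮_{|z|=R} p'(z)/p(z) dz equals exactly this count.

Number of zeros inside |z| < 2.5: 2.


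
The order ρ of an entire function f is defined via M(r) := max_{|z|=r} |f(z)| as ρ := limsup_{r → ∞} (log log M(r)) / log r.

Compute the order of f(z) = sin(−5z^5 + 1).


Write sin(w) = (e^{iw} ± e^{−iw})/(2 or 2i), so |sin(w)| ≤ e^{|w|}. With w = −5z^5 + 1, |w| ≤ 5r^5 + 1 on |z|=r, giving M(r) ≤ e^{5r^5 + 1} and ρ ≤ 5. For the lower bound, choose z on |z|=r with -5z^5 purely imaginary of modulus 5r^5; then |sin(−5z^5 + 1)| grows like e^{5r^5}/2, so ρ ≥ 5. Hence ρ = 5.
Therefore ρ = 5.

Order ρ = 5.


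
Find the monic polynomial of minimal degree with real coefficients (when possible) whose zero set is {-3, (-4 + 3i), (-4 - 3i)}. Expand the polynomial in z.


The polynomial is p(z) = ∏_{α ∈ S} (z − α), where S = {-3, (-4 + 3i), (-4 - 3i)}.
Expanding the product yields: p(z) = z^3 + 11·z^2 + 49·z + 75.
Note conjugate pairs combine to real quadratics: (z − (-4+3i))(z − (-4−3i)) = z² + 8z + 25.
The resulting polynomial has degree 3 and real coefficients as required.

p(z) = z^3 + 11·z^2 + 49·z + 75.


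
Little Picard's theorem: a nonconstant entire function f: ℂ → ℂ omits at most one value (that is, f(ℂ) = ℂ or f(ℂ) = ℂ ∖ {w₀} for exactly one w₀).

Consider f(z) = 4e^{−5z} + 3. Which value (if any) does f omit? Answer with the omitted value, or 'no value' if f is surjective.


Little Picard bounds the complement of f(ℂ) to at most one point.
e^{−5z} is never zero on ℂ, so 4·e^{−5z} takes every value in ℂ ∖ {0}. Adding 3 shifts the range to ℂ ∖ {3}. Thus f omits exactly the value 3.

Omitted value: 3.


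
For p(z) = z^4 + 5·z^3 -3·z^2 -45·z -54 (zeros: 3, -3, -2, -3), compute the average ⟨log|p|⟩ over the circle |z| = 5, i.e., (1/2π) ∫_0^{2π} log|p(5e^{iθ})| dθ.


Zeros: -3, -3, -2, 3; r = 5.
Inside |z| < r: -3, -3, -2, 3. Outside (|z| ≥ r): ∅.
p(0) = -54, so log|p(0)| = log(54) = 3.9890.
Apply Jensen: I(r) = log|p(0)| + Σ_k log(r/|z_k|), summed over zeros inside |z| < r.
  log(r/|z_k|) for z_k = 3: log(5/3) = 0.5108
  log(r/|z_k|) for z_k = -3: log(5/3) = 0.5108
  log(r/|z_k|) for z_k = -2: log(5/2) = 0.9163
  log(r/|z_k|) for z_k = -3: log(5/3) = 0.5108
Sum over inside zeros: 2.4488.
I(r) = log|p(0)| + (inside sum) = 3.9890 + 2.4488 = 6.4378.
Closed form (all zeros inside, monic): I(r) = n·log(r) = 4·log(5) = 6.4378. ✓

I(r) ≈ 6.4378.


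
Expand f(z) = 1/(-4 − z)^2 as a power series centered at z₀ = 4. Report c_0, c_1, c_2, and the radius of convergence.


Let w = z − z₀, so z = z₀ + w.
Then -4 − z = -4 − (z₀ + w) = (-4 − z₀) − w = -8 − w.
f(z) = 1/(-8 − w)^2 = (1/(-8)^2) · (1 − w/(-8))^{−2}.
By the binomial series (1−u)^{−2} = Σ_{n≥0} C(n+1, 1) u^n for |u|<1, with u = w/(-8):
  c_n = C(n+1, 1) / (-8)^(n+2).
  c_0 = 1/(-8)^2 = 1/64.
  c_1 = 2/(-8)^3 = -1/256.
  c_2 = 3/(-8)^4 = 3/4096.
The series is valid for |w/d| < 1, i.e. |z − z₀| < |d|.
Radius of convergence: R = |-4 − z₀| = |-8| = 8 (distance from z₀ to the singularity z = -4).

c_0 = 1/64, c_1 = -1/256, c_2 = 3/4096; R = 8.


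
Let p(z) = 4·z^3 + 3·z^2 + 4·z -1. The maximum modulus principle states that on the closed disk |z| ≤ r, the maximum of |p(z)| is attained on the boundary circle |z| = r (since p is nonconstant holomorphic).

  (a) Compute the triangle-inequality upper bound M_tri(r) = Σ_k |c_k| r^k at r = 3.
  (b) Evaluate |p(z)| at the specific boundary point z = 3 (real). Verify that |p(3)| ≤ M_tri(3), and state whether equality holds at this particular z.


Coefficients: c_0 = -1, c_1 = 4, c_2 = 3, c_3 = 4. Radius r = 3.
Part (a). Triangle bound: M_tri(r) = Σ_k |c_k| r^k
  = |-1|·3^0 + |4|·3^1 + |3|·3^2 + |4|·3^3
  = 1 + 12 + 27 + 108 = 148.
This bounds M(r) := max_{|z|=r} |p(z)| from above; equality holds iff all terms c_k z^k can be made to align in phase at a single z on |z|=r.
Part (b). At z = 3 (real, on the circle |z| = r):
  p(3) = (-1)·3^0 + (4)·3^1 + (3)·3^2 + (4)·3^3 = 146.
  |p(3)| = 146.
Check: |p(3)| = 146 ≤ 148 = M_tri(3). ✓ Equality does not hold at z = 3 (the coefficients have mixed signs, so the terms do not all align in phase there).

M_tri(3) = 148; |p(3)| = 146; equality at z=3: no.


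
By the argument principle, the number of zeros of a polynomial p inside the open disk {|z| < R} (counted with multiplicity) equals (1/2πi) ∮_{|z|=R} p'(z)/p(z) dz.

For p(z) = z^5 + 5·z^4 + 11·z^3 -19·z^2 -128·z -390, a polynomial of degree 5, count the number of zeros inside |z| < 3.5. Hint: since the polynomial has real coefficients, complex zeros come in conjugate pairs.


The zeros of p are: 3, (-1 + 3i), (-1 - 3i), (-3 + 2i), (-3 - 2i).
Their magnitudes are: 3, 3.162, 3.162, 3.606, 3.606.
Zeros with |z| < R = 3.5: 3, (-1 + 3i), (-1 - 3i).
Count = 3.
By the argument principle, (1/2πi) ∮_{|z|=R} p'(z)/p(z) dz equals exactly this count.

Number of zeros inside |z| < 3.5: 3.


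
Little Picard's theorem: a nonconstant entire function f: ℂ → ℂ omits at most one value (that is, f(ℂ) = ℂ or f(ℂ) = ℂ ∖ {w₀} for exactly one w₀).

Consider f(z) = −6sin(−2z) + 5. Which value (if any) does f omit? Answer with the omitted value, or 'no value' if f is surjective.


Little Picard bounds the complement of f(ℂ) to at most one point.
sin is entire and surjective onto ℂ: for every w ∈ ℂ, sin(ζ) = w has a solution ζ ∈ ℂ (e.g., via the complex inverse arcsin). With ζ = −2z this gives z = ζ/(-2). Then -6·sin(−2z) takes every value in -6·ℂ = ℂ, and adding 5 is a bijection of ℂ. So f is surjective and omits no value. (Note: only on the real line is sin bounded by [−1, 1].)

Omitted value: no value.


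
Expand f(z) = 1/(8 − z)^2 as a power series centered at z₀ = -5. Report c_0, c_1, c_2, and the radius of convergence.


Let w = z − z₀, so z = z₀ + w.
Then 8 − z = 8 − (z₀ + w) = (8 − z₀) − w = 13 − w.
f(z) = 1/(13 − w)^2 = (1/(13)^2) · (1 − w/(13))^{−2}.
By the binomial series (1−u)^{−2} = Σ_{n≥0} C(n+1, 1) u^n for |u|<1, with u = w/(13):
  c_n = C(n+1, 1) / (13)^(n+2).
  c_0 = 1/(13)^2 = 1/169.
  c_1 = 2/(13)^3 = 2/2197.
  c_2 = 3/(13)^4 = 3/28561.
The series is valid for |w/d| < 1, i.e. |z − z₀| < |d|.
Radius of convergence: R = |8 − z₀| = |13| = 13 (distance from z₀ to the singularity z = 8).

c_0 = 1/169, c_1 = 2/2197, c_2 = 3/28561; R = 13.


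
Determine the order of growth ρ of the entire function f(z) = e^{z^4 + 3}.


|e^{z^4 + 3}| = e^{Re(1·z^4) + 3} ≤ e^{1|z|^4 + 3} = e^{1r^4 + 3} on |z| = r, so ρ ≤ 4. Choosing z on |z|=r so that 1·z^4 is real positive (always possible by picking arg z appropriately) gives |f(z)| = e^{1r^4 + 3}, matching the bound. The additive constant 3 does not affect log log M(r) ~ 4·log r. Hence ρ = 4.
Therefore ρ = 4.

Order ρ = 4.


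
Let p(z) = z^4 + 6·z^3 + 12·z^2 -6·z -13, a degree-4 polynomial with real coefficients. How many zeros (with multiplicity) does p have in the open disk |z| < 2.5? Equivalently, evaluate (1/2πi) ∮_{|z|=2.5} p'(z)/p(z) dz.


The zeros of p are: -1, (-3 + 2i), (-3 - 2i), 1.
Their magnitudes are: 1, 3.606, 3.606, 1.
Zeros with |z| < R = 2.5: -1, 1.
Count = 2.
By the argument principle, (1/2πi) ∮_{|z|=R} p'(z)/p(z) dz equals exactly this count.

Number of zeros inside |z| < 2.5: 2.


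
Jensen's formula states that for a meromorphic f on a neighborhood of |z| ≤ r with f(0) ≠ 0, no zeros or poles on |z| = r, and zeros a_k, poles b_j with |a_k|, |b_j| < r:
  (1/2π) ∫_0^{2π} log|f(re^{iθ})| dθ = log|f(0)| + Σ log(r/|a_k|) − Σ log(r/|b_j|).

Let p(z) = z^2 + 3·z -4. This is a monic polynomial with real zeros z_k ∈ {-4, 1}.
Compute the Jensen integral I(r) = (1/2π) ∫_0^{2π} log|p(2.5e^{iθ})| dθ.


Zeros: -4, 1; r = 2.5.
Inside |z| < r: 1. Outside (|z| ≥ r): -4.
p(0) = -4, so log|p(0)| = log(4) = 1.3863.
Apply Jensen: I(r) = log|p(0)| + Σ_k log(r/|z_k|), summed over zeros inside |z| < r.
  log(r/|z_k|) for z_k = 1: log(2.5/1) = 0.9163
  Outside zeros (-4) contribute nothing to the Jensen sum.
Sum over inside zeros: 0.9163.
I(r) = log|p(0)| + (inside sum) = 1.3863 + 0.9163 = 2.3026.
Note: since some zeros are outside |z| ≤ r, the simplified n·log(r) form does NOT apply — only the inside zeros contribute.

I(r) ≈ 2.3026.


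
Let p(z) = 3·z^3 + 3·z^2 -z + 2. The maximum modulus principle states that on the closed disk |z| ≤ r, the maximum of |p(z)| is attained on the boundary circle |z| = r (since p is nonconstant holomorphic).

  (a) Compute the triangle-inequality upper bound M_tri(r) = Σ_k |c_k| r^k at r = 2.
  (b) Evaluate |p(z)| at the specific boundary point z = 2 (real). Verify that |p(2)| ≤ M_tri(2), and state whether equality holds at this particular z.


Coefficients: c_0 = 2, c_1 = -1, c_2 = 3, c_3 = 3. Radius r = 2.
Part (a). Triangle bound: M_tri(r) = Σ_k |c_k| r^k
  = |2|·2^0 + |-1|·2^1 + |3|·2^2 + |3|·2^3
  = 2 + 2 + 12 + 24 = 40.
This bounds M(r) := max_{|z|=r} |p(z)| from above; equality holds iff all terms c_k z^k can be made to align in phase at a single z on |z|=r.
Part (b). At z = 2 (real, on the circle |z| = r):
  p(2) = (2)·2^0 + (-1)·2^1 + (3)·2^2 + (3)·2^3 = 36.
  |p(2)| = 36.
Check: |p(2)| = 36 ≤ 40 = M_tri(2). ✓ Equality does not hold at z = 2 (the coefficients have mixed signs, so the terms do not all align in phase there).

M_tri(2) = 40; |p(2)| = 36; equality at z=2: no.


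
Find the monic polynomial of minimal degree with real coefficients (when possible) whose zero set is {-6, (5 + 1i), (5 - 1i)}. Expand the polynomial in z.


The polynomial is p(z) = ∏_{α ∈ S} (z − α), where S = {-6, (5 + 1i), (5 - 1i)}.
Expanding the product yields: p(z) = z^3 -4·z^2 -34·z + 156.
Note conjugate pairs combine to real quadratics: (z − (5+1i))(z − (5−1i)) = z² − 10z + 26.
The resulting polynomial has degree 3 and real coefficients as required.

p(z) = z^3 -4·z^2 -34·z + 156.


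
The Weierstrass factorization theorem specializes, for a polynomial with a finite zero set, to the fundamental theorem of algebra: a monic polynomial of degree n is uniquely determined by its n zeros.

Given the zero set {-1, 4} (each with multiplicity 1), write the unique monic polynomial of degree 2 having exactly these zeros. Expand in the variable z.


The polynomial is p(z) = ∏_{α ∈ S} (z − α), where S = {-1, 4}.
Expanding the product yields: p(z) = z^2 -3·z -4.
The resulting polynomial has degree 2 and real coefficients as required.

p(z) = z^2 -3·z -4.


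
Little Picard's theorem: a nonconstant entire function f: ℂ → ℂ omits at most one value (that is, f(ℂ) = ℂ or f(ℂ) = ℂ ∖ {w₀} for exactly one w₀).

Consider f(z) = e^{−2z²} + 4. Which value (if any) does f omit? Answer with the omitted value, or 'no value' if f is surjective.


Little Picard bounds the complement of f(ℂ) to at most one point.
The exponent g(z) = −2z² is a nonconstant polynomial, hence surjective onto ℂ. So e^{g(z)} takes every value in {e^w : w ∈ ℂ} = ℂ ∖ {0}. Adding 4 shifts the range to ℂ ∖ {4}. f omits exactly 4.

Omitted value: 4.


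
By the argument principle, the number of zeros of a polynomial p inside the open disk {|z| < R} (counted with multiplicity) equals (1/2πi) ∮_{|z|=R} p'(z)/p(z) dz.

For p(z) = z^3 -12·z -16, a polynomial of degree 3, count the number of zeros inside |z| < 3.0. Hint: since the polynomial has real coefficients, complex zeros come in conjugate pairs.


The zeros of p are: -2, 4, -2.
Their magnitudes are: 2, 4, 2.
Zeros with |z| < R = 3.0: -2, -2.
Count = 2.
By the argument principle, (1/2πi) ∮_{|z|=R} p'(z)/p(z) dz equals exactly this count.

Number of zeros inside |z| < 3.0: 2.


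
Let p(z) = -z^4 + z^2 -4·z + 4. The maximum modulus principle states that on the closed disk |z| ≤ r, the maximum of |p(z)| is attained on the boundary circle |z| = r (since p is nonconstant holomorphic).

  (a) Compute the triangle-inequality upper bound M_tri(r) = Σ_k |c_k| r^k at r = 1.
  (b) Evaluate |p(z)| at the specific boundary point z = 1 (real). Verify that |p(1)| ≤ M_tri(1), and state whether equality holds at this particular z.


Coefficients: c_0 = 4, c_1 = -4, c_2 = 1, c_3 = 0, c_4 = -1. Radius r = 1.
Part (a). Triangle bound: M_tri(r) = Σ_k |c_k| r^k
  = |4|·1^0 + |-4|·1^1 + |1|·1^2 + |0|·1^3 + |-1|·1^4
  = 4 + 4 + 1 + 0 + 1 = 10.
This bounds M(r) := max_{|z|=r} |p(z)| from above; equality holds iff all terms c_k z^k can be made to align in phase at a single z on |z|=r.
Part (b). At z = 1 (real, on the circle |z| = r):
  p(1) = (4)·1^0 + (-4)·1^1 + (1)·1^2 + (0)·1^3 + (-1)·1^4 = 0.
  |p(1)| = 0.
Check: |p(1)| = 0 ≤ 10 = M_tri(1). ✓ Equality does not hold at z = 1 (the coefficients have mixed signs, so the terms do not all align in phase there).

M_tri(1) = 10; |p(1)| = 0; equality at z=1: no.


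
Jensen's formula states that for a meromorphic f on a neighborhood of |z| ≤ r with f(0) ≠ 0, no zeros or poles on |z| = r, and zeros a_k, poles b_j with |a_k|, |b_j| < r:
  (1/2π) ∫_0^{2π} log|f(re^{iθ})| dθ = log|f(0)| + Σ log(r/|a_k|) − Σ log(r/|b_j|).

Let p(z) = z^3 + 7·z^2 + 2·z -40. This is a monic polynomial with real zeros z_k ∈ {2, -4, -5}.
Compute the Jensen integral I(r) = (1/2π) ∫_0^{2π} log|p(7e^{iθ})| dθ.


Zeros: -5, -4, 2; r = 7.
Inside |z| < r: -5, -4, 2. Outside (|z| ≥ r): ∅.
p(0) = -40, so log|p(0)| = log(40) = 3.6889.
Apply Jensen: I(r) = log|p(0)| + Σ_k log(r/|z_k|), summed over zeros inside |z| < r.
  log(r/|z_k|) for z_k = 2: log(7/2) = 1.2528
  log(r/|z_k|) for z_k = -4: log(7/4) = 0.5596
  log(r/|z_k|) for z_k = -5: log(7/5) = 0.3365
Sum over inside zeros: 2.1489.
I(r) = log|p(0)| + (inside sum) = 3.6889 + 2.1489 = 5.8377.
Closed form (all zeros inside, monic): I(r) = n·log(r) = 3·log(7) = 5.8377. ✓

I(r) ≈ 5.8377.


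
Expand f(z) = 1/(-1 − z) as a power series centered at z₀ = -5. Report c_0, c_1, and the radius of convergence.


Let w = z − z₀, so z = z₀ + w.
Then -1 − z = -1 − (z₀ + w) = (-1 − z₀) − w = 4 − w.
f(z) = 1/(4 − w) = (1/(4)) · 1/(1 − w/(4)) = Σ_{n≥0} w^n / (4)^(n+1).
So c_n = 1/(4)^(n+1):
  c_0 = 1/(4)^1 = 1/4.
  c_1 = 1/(4)^2 = 1/16.
The series is valid for |w/d| < 1, i.e. |z − z₀| < |d|.
Radius of convergence: R = |-1 − z₀| = |4| = 4 (distance from z₀ to the singularity z = -1).

c_0 = 1/4, c_1 = 1/16; R = 4.


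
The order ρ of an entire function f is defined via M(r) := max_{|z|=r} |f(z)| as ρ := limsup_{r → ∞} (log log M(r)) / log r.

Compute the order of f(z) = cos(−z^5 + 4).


Write cos(w) = (e^{iw} ± e^{−iw})/(2 or 2i), so |cos(w)| ≤ e^{|w|}. With w = −z^5 + 4, |w| ≤ 1r^5 + 4 on |z|=r, giving M(r) ≤ e^{1r^5 + 4} and ρ ≤ 5. For the lower bound, choose z on |z|=r with -1z^5 purely imaginary of modulus 1r^5; then |cos(−z^5 + 4)| grows like e^{1r^5}/2, so ρ ≥ 5. Hence ρ = 5.
Therefore ρ = 5.

Order ρ = 5.


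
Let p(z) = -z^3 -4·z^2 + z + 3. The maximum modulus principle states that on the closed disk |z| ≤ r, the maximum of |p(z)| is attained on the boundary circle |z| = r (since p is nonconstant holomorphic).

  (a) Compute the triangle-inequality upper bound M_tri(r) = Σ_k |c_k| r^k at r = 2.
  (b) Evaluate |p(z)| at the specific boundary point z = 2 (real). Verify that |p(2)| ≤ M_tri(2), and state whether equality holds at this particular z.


Coefficients: c_0 = 3, c_1 = 1, c_2 = -4, c_3 = -1. Radius r = 2.
Part (a). Triangle bound: M_tri(r) = Σ_k |c_k| r^k
  = |3|·2^0 + |1|·2^1 + |-4|·2^2 + |-1|·2^3
  = 3 + 2 + 16 + 8 = 29.
This bounds M(r) := max_{|z|=r} |p(z)| from above; equality holds iff all terms c_k z^k can be made to align in phase at a single z on |z|=r.
Part (b). At z = 2 (real, on the circle |z| = r):
  p(2) = (3)·2^0 + (1)·2^1 + (-4)·2^2 + (-1)·2^3 = -19.
  |p(2)| = 19.
Check: |p(2)| = 19 ≤ 29 = M_tri(2). ✓ Equality does not hold at z = 2 (the coefficients have mixed signs, so the terms do not all align in phase there).

M_tri(2) = 29; |p(2)| = 19; equality at z=2: no.


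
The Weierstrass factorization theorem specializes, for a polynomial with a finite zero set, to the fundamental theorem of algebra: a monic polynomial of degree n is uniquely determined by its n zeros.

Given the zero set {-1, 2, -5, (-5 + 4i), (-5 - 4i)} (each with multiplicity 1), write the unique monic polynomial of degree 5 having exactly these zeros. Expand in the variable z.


The polynomial is p(z) = ∏_{α ∈ S} (z − α), where S = {-1, 2, -5, (-5 + 4i), (-5 - 4i)}.
Expanding the product yields: p(z) = z^5 + 14·z^4 + 74·z^3 + 84·z^2 -387·z -410.
Note conjugate pairs combine to real quadratics: (z − (-5+4i))(z − (-5−4i)) = z² + 10z + 41.
The resulting polynomial has degree 5 and real coefficients as required.

p(z) = z^5 + 14·z^4 + 74·z^3 + 84·z^2 -387·z -410.


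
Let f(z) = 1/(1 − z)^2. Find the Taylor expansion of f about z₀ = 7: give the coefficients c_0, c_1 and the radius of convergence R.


Let w = z − z₀, so z = z₀ + w.
Then 1 − z = 1 − (z₀ + w) = (1 − z₀) − w = -6 − w.
f(z) = 1/(-6 − w)^2 = (1/(-6)^2) · (1 − w/(-6))^{−2}.
By the binomial series (1−u)^{−2} = Σ_{n≥0} C(n+1, 1) u^n for |u|<1, with u = w/(-6):
  c_n = C(n+1, 1) / (-6)^(n+2).
  c_0 = 1/(-6)^2 = 1/36.
  c_1 = 2/(-6)^3 = -1/108.
The series is valid for |w/d| < 1, i.e. |z − z₀| < |d|.
Radius of convergence: R = |1 − z₀| = |-6| = 6 (distance from z₀ to the singularity z = 1).

c_0 = 1/36, c_1 = -1/108; R = 6.


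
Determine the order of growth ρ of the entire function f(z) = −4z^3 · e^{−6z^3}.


M(r) = max_{|z|=r} |-4|·|z|^3·|e^{−6z^3}| = 4·r^3 · e^{6r^3} (the factors attain their maxima compatibly on |z|=r). Then log M(r) = log 4 + 3·log r + 6r^3, dominated by the last term, so log log M(r) ~ 3·log r. The polynomial factor -4z^3 contributes only a log r term and does not affect the order. ρ = 3.
Therefore ρ = 3.

Order ρ = 3.


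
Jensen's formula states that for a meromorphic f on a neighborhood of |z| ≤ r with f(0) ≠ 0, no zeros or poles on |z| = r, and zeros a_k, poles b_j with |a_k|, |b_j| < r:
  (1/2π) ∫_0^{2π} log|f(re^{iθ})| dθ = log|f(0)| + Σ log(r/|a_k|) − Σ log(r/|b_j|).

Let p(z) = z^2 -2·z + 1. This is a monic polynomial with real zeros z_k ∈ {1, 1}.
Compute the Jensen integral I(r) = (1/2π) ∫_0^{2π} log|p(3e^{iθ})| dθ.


Zeros: 1, 1; r = 3.
Inside |z| < r: 1, 1. Outside (|z| ≥ r): ∅.
p(0) = 1, so log|p(0)| = log(1) = 0.0000.
Apply Jensen: I(r) = log|p(0)| + Σ_k log(r/|z_k|), summed over zeros inside |z| < r.
  log(r/|z_k|) for z_k = 1: log(3/1) = 1.0986
  log(r/|z_k|) for z_k = 1: log(3/1) = 1.0986
Sum over inside zeros: 2.1972.
I(r) = log|p(0)| + (inside sum) = 0.0000 + 2.1972 = 2.1972.
Closed form (all zeros inside, monic): I(r) = n·log(r) = 2·log(3) = 2.1972. ✓

I(r) ≈ 2.1972.


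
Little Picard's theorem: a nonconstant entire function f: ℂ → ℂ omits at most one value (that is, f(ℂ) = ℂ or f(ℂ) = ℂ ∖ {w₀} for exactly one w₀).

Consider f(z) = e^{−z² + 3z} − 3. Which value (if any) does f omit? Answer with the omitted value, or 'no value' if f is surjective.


Little Picard bounds the complement of f(ℂ) to at most one point.
The exponent g(z) = −z² + 3z is a nonconstant polynomial, hence surjective onto ℂ. So e^{g(z)} takes every value in {e^w : w ∈ ℂ} = ℂ ∖ {0}. Adding -3 shifts the range to ℂ ∖ {-3}. f omits exactly -3.

Omitted value: -3.


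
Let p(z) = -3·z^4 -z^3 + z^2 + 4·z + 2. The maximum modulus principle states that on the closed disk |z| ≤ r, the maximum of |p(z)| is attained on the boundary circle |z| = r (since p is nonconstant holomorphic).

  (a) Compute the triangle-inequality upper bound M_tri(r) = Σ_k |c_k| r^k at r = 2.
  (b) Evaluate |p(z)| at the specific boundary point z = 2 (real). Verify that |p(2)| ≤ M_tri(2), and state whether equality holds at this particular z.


Coefficients: c_0 = 2, c_1 = 4, c_2 = 1, c_3 = -1, c_4 = -3. Radius r = 2.
Part (a). Triangle bound: M_tri(r) = Σ_k |c_k| r^k
  = |2|·2^0 + |4|·2^1 + |1|·2^2 + |-1|·2^3 + |-3|·2^4
  = 2 + 8 + 4 + 8 + 48 = 70.
This bounds M(r) := max_{|z|=r} |p(z)| from above; equality holds iff all terms c_k z^k can be made to align in phase at a single z on |z|=r.
Part (b). At z = 2 (real, on the circle |z| = r):
  p(2) = (2)·2^0 + (4)·2^1 + (1)·2^2 + (-1)·2^3 + (-3)·2^4 = -42.
  |p(2)| = 42.
Check: |p(2)| = 42 ≤ 70 = M_tri(2). ✓ Equality does not hold at z = 2 (the coefficients have mixed signs, so the terms do not all align in phase there).

M_tri(2) = 70; |p(2)| = 42; equality at z=2: no.


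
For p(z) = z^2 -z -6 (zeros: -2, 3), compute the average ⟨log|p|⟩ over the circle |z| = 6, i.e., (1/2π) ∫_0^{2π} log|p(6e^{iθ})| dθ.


Zeros: -2, 3; r = 6.
Inside |z| < r: -2, 3. Outside (|z| ≥ r): ∅.
p(0) = -6, so log|p(0)| = log(6) = 1.7918.
Apply Jensen: I(r) = log|p(0)| + Σ_k log(r/|z_k|), summed over zeros inside |z| < r.
  log(r/|z_k|) for z_k = -2: log(6/2) = 1.0986
  log(r/|z_k|) for z_k = 3: log(6/3) = 0.6931
Sum over inside zeros: 1.7918.
I(r) = log|p(0)| + (inside sum) = 1.7918 + 1.7918 = 3.5835.
Closed form (all zeros inside, monic): I(r) = n·log(r) = 2·log(6) = 3.5835. ✓

I(r) ≈ 3.5835.


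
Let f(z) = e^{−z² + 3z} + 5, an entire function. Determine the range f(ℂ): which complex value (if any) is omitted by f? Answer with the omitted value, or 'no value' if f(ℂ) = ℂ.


Little Picard bounds the complement of f(ℂ) to at most one point.
The exponent g(z) = −z² + 3z is a nonconstant polynomial, hence surjective onto ℂ. So e^{g(z)} takes every value in {e^w : w ∈ ℂ} = ℂ ∖ {0}. Adding 5 shifts the range to ℂ ∖ {5}. f omits exactly 5.

Omitted value: 5.


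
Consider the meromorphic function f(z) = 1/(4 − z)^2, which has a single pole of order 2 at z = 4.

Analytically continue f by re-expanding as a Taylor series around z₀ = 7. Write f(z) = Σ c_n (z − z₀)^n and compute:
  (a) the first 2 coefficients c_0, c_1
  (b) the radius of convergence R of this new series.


Let w = z − z₀, so z = z₀ + w.
Then 4 − z = 4 − (z₀ + w) = (4 − z₀) − w = -3 − w.
f(z) = 1/(-3 − w)^2 = (1/(-3)^2) · (1 − w/(-3))^{−2}.
By the binomial series (1−u)^{−2} = Σ_{n≥0} C(n+1, 1) u^n for |u|<1, with u = w/(-3):
  c_n = C(n+1, 1) / (-3)^(n+2).
  c_0 = 1/(-3)^2 = 1/9.
  c_1 = 2/(-3)^3 = -2/27.
The series is valid for |w/d| < 1, i.e. |z − z₀| < |d|.
Radius of convergence: R = |4 − z₀| = |-3| = 3 (distance from z₀ to the singularity z = 4).

c_0 = 1/9, c_1 = -2/27; R = 3.


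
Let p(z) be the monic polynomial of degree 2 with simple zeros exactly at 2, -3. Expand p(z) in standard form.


The polynomial is p(z) = ∏_{α ∈ S} (z − α), where S = {2, -3}.
Expanding the product yields: p(z) = z^2 + z -6.
The resulting polynomial has degree 2 and real coefficients as required.

p(z) = z^2 + z -6.


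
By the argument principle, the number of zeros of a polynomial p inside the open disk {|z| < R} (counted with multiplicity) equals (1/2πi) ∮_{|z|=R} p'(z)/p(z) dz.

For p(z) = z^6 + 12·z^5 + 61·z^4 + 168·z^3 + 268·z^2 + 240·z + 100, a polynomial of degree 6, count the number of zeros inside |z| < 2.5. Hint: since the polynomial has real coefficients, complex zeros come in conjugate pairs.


The zeros of p are: (-3 + 1i), (-3 - 1i), (-2 + 1i), (-2 - 1i), (-1 + 1i), (-1 - 1i).
Their magnitudes are: 3.162, 3.162, 2.236, 2.236, 1.414, 1.414.
Zeros with |z| < R = 2.5: (-2 + 1i), (-2 - 1i), (-1 + 1i), (-1 - 1i).
Count = 4.
By the argument principle, (1/2πi) ∮_{|z|=R} p'(z)/p(z) dz equals exactly this count.

Number of zeros inside |z| < 2.5: 4.


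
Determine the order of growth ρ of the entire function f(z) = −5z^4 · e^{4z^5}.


M(r) = max_{|z|=r} |-5|·|z|^4·|e^{4z^5}| = 5·r^4 · e^{4r^5} (the factors attain their maxima compatibly on |z|=r). Then log M(r) = log 5 + 4·log r + 4r^5, dominated by the last term, so log log M(r) ~ 5·log r. The polynomial factor -5z^4 contributes only a log r term and does not affect the order. ρ = 5.
Therefore ρ = 5.

Order ρ = 5.


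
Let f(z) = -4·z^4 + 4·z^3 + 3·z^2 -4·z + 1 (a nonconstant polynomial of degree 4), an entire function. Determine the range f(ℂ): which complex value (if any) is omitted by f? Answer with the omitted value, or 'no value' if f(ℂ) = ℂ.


Little Picard bounds the complement of f(ℂ) to at most one point.
For every w ∈ ℂ, the equation p(z) − w = 0 is a nonconstant polynomial in z and hence has at least one root by the fundamental theorem of algebra. So p is surjective onto ℂ, omitting no value.

Omitted value: no value.


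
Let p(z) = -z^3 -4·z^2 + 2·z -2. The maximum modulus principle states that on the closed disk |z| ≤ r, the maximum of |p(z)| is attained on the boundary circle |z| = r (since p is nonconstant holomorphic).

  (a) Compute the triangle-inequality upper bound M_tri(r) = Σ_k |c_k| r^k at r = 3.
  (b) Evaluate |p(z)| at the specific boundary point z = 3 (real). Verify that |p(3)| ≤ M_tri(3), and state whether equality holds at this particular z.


Coefficients: c_0 = -2, c_1 = 2, c_2 = -4, c_3 = -1. Radius r = 3.
Part (a). Triangle bound: M_tri(r) = Σ_k |c_k| r^k
  = |-2|·3^0 + |2|·3^1 + |-4|·3^2 + |-1|·3^3
  = 2 + 6 + 36 + 27 = 71.
This bounds M(r) := max_{|z|=r} |p(z)| from above; equality holds iff all terms c_k z^k can be made to align in phase at a single z on |z|=r.
Part (b). At z = 3 (real, on the circle |z| = r):
  p(3) = (-2)·3^0 + (2)·3^1 + (-4)·3^2 + (-1)·3^3 = -59.
  |p(3)| = 59.
Check: |p(3)| = 59 ≤ 71 = M_tri(3). ✓ Equality does not hold at z = 3 (the coefficients have mixed signs, so the terms do not all align in phase there).

M_tri(3) = 71; |p(3)| = 59; equality at z=3: no.


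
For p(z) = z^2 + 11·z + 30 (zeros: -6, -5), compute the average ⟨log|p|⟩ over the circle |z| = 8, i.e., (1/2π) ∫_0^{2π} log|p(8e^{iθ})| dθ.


Zeros: -6, -5; r = 8.
Inside |z| < r: -6, -5. Outside (|z| ≥ r): ∅.
p(0) = 30, so log|p(0)| = log(30) = 3.4012.
Apply Jensen: I(r) = log|p(0)| + Σ_k log(r/|z_k|), summed over zeros inside |z| < r.
  log(r/|z_k|) for z_k = -6: log(8/6) = 0.2877
  log(r/|z_k|) for z_k = -5: log(8/5) = 0.4700
Sum over inside zeros: 0.7577.
I(r) = log|p(0)| + (inside sum) = 3.4012 + 0.7577 = 4.1589.
Closed form (all zeros inside, monic): I(r) = n·log(r) = 2·log(8) = 4.1589. ✓

I(r) ≈ 4.1589.


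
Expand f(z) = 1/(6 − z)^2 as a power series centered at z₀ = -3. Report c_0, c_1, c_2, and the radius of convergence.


Let w = z − z₀, so z = z₀ + w.
Then 6 − z = 6 − (z₀ + w) = (6 − z₀) − w = 9 − w.
f(z) = 1/(9 − w)^2 = (1/(9)^2) · (1 − w/(9))^{−2}.
By the binomial series (1−u)^{−2} = Σ_{n≥0} C(n+1, 1) u^n for |u|<1, with u = w/(9):
  c_n = C(n+1, 1) / (9)^(n+2).
  c_0 = 1/(9)^2 = 1/81.
  c_1 = 2/(9)^3 = 2/729.
  c_2 = 3/(9)^4 = 1/2187.
The series is valid for |w/d| < 1, i.e. |z − z₀| < |d|.
Radius of convergence: R = |6 − z₀| = |9| = 9 (distance from z₀ to the singularity z = 6).

c_0 = 1/81, c_1 = 2/729, c_2 = 1/2187; R = 9.


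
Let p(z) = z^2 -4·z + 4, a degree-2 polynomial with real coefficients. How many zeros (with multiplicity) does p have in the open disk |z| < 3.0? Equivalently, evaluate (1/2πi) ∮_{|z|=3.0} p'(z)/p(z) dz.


The zeros of p are: 2, 2.
Their magnitudes are: 2, 2.
Zeros with |z| < R = 3.0: 2, 2.
Count = 2.
By the argument principle, (1/2πi) ∮_{|z|=R} p'(z)/p(z) dz equals exactly this count.

Number of zeros inside |z| < 3.0: 2.


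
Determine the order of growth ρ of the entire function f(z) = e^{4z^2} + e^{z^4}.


Each summand is entire of order 2 and 4 respectively (as in the single-exponential case). The order of a sum is at most the max of the orders, so ρ ≤ 4. For the lower bound: on |z|=r choose arg z so that 1z^4 is real positive; then |e^{1z^4}| = e^{1r^4} while |e^{4z^2}| ≤ e^{4r^2} = o(e^{1r^4}). So |f| ≥ e^{1r^4}(1 − o(1)) and ρ ≥ 4. Hence ρ = max(2, 4) = 4.
Therefore ρ = 4.

Order ρ = 4.


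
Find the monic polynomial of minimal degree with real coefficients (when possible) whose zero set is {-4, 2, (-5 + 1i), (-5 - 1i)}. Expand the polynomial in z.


The polynomial is p(z) = ∏_{α ∈ S} (z − α), where S = {-4, 2, (-5 + 1i), (-5 - 1i)}.
Expanding the product yields: p(z) = z^4 + 12·z^3 + 38·z^2 -28·z -208.
Note conjugate pairs combine to real quadratics: (z − (-5+1i))(z − (-5−1i)) = z² + 10z + 26.
The resulting polynomial has degree 4 and real coefficients as required.

p(z) = z^4 + 12·z^3 + 38·z^2 -28·z -208.


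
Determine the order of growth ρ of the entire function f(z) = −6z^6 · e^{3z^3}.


M(r) = max_{|z|=r} |-6|·|z|^6·|e^{3z^3}| = 6·r^6 · e^{3r^3} (the factors attain their maxima compatibly on |z|=r). Then log M(r) = log 6 + 6·log r + 3r^3, dominated by the last term, so log log M(r) ~ 3·log r. The polynomial factor -6z^6 contributes only a log r term and does not affect the order. ρ = 3.
Therefore ρ = 3.

Order ρ = 3.


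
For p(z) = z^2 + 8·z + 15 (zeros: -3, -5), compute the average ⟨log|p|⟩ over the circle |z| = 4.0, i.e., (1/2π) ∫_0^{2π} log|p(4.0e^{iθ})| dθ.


Zeros: -5, -3; r = 4.0.
Inside |z| < r: -3. Outside (|z| ≥ r): -5.
p(0) = 15, so log|p(0)| = log(15) = 2.7081.
Apply Jensen: I(r) = log|p(0)| + Σ_k log(r/|z_k|), summed over zeros inside |z| < r.
  log(r/|z_k|) for z_k = -3: log(4.0/3) = 0.2877
  Outside zeros (-5) contribute nothing to the Jensen sum.
Sum over inside zeros: 0.2877.
I(r) = log|p(0)| + (inside sum) = 2.7081 + 0.2877 = 2.9957.
Note: since some zeros are outside |z| ≤ r, the simplified n·log(r) form does NOT apply — only the inside zeros contribute.

I(r) ≈ 2.9957.


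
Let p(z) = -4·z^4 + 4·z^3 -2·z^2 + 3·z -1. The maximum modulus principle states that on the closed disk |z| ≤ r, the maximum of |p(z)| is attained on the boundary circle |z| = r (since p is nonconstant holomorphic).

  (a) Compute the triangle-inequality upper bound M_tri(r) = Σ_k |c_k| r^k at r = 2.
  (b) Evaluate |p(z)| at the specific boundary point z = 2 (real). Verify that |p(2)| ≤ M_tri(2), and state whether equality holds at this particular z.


Coefficients: c_0 = -1, c_1 = 3, c_2 = -2, c_3 = 4, c_4 = -4. Radius r = 2.
Part (a). Triangle bound: M_tri(r) = Σ_k |c_k| r^k
  = |-1|·2^0 + |3|·2^1 + |-2|·2^2 + |4|·2^3 + |-4|·2^4
  = 1 + 6 + 8 + 32 + 64 = 111.
This bounds M(r) := max_{|z|=r} |p(z)| from above; equality holds iff all terms c_k z^k can be made to align in phase at a single z on |z|=r.
Part (b). At z = 2 (real, on the circle |z| = r):
  p(2) = (-1)·2^0 + (3)·2^1 + (-2)·2^2 + (4)·2^3 + (-4)·2^4 = -35.
  |p(2)| = 35.
Check: |p(2)| = 35 ≤ 111 = M_tri(2). ✓ Equality does not hold at z = 2 (the coefficients have mixed signs, so the terms do not all align in phase there).

M_tri(2) = 111; |p(2)| = 35; equality at z=2: no.


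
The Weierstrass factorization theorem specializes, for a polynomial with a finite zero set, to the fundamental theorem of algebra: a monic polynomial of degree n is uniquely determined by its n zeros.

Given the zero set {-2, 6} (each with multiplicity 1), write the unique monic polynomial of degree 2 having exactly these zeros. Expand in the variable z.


The polynomial is p(z) = ∏_{α ∈ S} (z − α), where S = {-2, 6}.
Expanding the product yields: p(z) = z^2 -4·z -12.
The resulting polynomial has degree 2 and real coefficients as required.

p(z) = z^2 -4·z -12.


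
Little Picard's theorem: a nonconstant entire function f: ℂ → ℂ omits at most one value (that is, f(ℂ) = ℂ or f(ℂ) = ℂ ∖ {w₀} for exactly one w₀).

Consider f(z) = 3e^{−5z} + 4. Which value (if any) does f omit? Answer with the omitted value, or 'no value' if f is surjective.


Little Picard bounds the complement of f(ℂ) to at most one point.
e^{−5z} is never zero on ℂ, so 3·e^{−5z} takes every value in ℂ ∖ {0}. Adding 4 shifts the range to ℂ ∖ {4}. Thus f omits exactly the value 4.

Omitted value: 4.


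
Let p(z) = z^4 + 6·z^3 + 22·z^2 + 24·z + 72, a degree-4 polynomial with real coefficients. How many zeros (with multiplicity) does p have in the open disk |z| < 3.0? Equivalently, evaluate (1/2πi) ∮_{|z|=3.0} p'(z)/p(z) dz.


The zeros of p are: (0 + 2i), (0 - 2i), (-3 + 3i), (-3 - 3i).
Their magnitudes are: 2, 2, 4.243, 4.243.
Zeros with |z| < R = 3.0: (0 + 2i), (0 - 2i).
Count = 2.
By the argument principle, (1/2πi) ∮_{|z|=R} p'(z)/p(z) dz equals exactly this count.

Number of zeros inside |z| < 3.0: 2.


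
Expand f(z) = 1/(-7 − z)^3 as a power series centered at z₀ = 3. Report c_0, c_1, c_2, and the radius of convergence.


Let w = z − z₀, so z = z₀ + w.
Then -7 − z = -7 − (z₀ + w) = (-7 − z₀) − w = -10 − w.
f(z) = 1/(-10 − w)^3 = (1/(-10)^3) · (1 − w/(-10))^{−3}.
By the binomial series (1−u)^{−3} = Σ_{n≥0} C(n+2, 2) u^n for |u|<1, with u = w/(-10):
  c_n = C(n+2, 2) / (-10)^(n+3).
  c_0 = 1/(-10)^3 = -1/1000.
  c_1 = 3/(-10)^4 = 3/10000.
  c_2 = 6/(-10)^5 = -3/50000.
The series is valid for |w/d| < 1, i.e. |z − z₀| < |d|.
Radius of convergence: R = |-7 − z₀| = |-10| = 10 (distance from z₀ to the singularity z = -7).

c_0 = -1/1000, c_1 = 3/10000, c_2 = -3/50000; R = 10.


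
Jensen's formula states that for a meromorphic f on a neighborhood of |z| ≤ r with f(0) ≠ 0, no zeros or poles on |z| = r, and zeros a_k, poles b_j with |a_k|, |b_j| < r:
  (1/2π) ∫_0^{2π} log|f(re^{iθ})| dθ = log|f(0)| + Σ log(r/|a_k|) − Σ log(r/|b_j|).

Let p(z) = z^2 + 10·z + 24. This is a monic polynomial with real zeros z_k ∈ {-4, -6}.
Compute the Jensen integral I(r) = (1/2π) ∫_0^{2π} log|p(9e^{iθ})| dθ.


Zeros: -6, -4; r = 9.
Inside |z| < r: -6, -4. Outside (|z| ≥ r): ∅.
p(0) = 24, so log|p(0)| = log(24) = 3.1781.
Apply Jensen: I(r) = log|p(0)| + Σ_k log(r/|z_k|), summed over zeros inside |z| < r.
  log(r/|z_k|) for z_k = -4: log(9/4) = 0.8109
  log(r/|z_k|) for z_k = -6: log(9/6) = 0.4055
Sum over inside zeros: 1.2164.
I(r) = log|p(0)| + (inside sum) = 3.1781 + 1.2164 = 4.3944.
Closed form (all zeros inside, monic): I(r) = n·log(r) = 2·log(9) = 4.3944. ✓

I(r) ≈ 4.3944.


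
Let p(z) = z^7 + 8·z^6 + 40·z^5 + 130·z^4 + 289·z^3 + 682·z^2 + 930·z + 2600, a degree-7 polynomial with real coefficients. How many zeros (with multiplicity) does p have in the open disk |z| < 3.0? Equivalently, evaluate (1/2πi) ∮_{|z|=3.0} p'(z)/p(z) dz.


The zeros of p are: (-2 + 3i), (-2 - 3i), -4, (1 + 2i), (1 - 2i), (-1 + 3i), (-1 - 3i).
Their magnitudes are: 3.606, 3.606, 4, 2.236, 2.236, 3.162, 3.162.
Zeros with |z| < R = 3.0: (1 + 2i), (1 - 2i).
Count = 2.
By the argument principle, (1/2πi) ∮_{|z|=R} p'(z)/p(z) dz equals exactly this count.

Number of zeros inside |z| < 3.0: 2.


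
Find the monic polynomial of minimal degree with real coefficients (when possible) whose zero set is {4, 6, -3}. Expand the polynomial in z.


The polynomial is p(z) = ∏_{α ∈ S} (z − α), where S = {4, 6, -3}.
Expanding the product yields: p(z) = z^3 -7·z^2 -6·z + 72.
The resulting polynomial has degree 3 and real coefficients as required.

p(z) = z^3 -7·z^2 -6·z + 72.


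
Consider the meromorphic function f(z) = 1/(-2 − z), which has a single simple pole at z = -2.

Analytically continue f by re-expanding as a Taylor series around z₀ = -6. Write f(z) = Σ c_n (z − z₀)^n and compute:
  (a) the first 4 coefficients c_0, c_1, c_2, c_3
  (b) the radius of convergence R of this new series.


Let w = z − z₀, so z = z₀ + w.
Then -2 − z = -2 − (z₀ + w) = (-2 − z₀) − w = 4 − w.
f(z) = 1/(4 − w) = (1/(4)) · 1/(1 − w/(4)) = Σ_{n≥0} w^n / (4)^(n+1).
So c_n = 1/(4)^(n+1):
  c_0 = 1/(4)^1 = 1/4.
  c_1 = 1/(4)^2 = 1/16.
  c_2 = 1/(4)^3 = 1/64.
  c_3 = 1/(4)^4 = 1/256.
The series is valid for |w/d| < 1, i.e. |z − z₀| < |d|.
Radius of convergence: R = |-2 − z₀| = |4| = 4 (distance from z₀ to the singularity z = -2).

c_0 = 1/4, c_1 = 1/16, c_2 = 1/64, c_3 = 1/256; R = 4.
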